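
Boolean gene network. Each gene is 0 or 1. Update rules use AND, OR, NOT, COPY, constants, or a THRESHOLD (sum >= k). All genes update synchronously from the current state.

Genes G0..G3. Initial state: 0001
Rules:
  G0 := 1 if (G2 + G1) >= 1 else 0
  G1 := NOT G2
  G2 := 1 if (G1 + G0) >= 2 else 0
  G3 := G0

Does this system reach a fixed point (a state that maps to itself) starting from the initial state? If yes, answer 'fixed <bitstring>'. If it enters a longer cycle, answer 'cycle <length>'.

Step 0: 0001
Step 1: G0=(0+0>=1)=0 G1=NOT G2=NOT 0=1 G2=(0+0>=2)=0 G3=G0=0 -> 0100
Step 2: G0=(0+1>=1)=1 G1=NOT G2=NOT 0=1 G2=(1+0>=2)=0 G3=G0=0 -> 1100
Step 3: G0=(0+1>=1)=1 G1=NOT G2=NOT 0=1 G2=(1+1>=2)=1 G3=G0=1 -> 1111
Step 4: G0=(1+1>=1)=1 G1=NOT G2=NOT 1=0 G2=(1+1>=2)=1 G3=G0=1 -> 1011
Step 5: G0=(1+0>=1)=1 G1=NOT G2=NOT 1=0 G2=(0+1>=2)=0 G3=G0=1 -> 1001
Step 6: G0=(0+0>=1)=0 G1=NOT G2=NOT 0=1 G2=(0+1>=2)=0 G3=G0=1 -> 0101
Step 7: G0=(0+1>=1)=1 G1=NOT G2=NOT 0=1 G2=(1+0>=2)=0 G3=G0=0 -> 1100
Cycle of length 5 starting at step 2 -> no fixed point

Answer: cycle 5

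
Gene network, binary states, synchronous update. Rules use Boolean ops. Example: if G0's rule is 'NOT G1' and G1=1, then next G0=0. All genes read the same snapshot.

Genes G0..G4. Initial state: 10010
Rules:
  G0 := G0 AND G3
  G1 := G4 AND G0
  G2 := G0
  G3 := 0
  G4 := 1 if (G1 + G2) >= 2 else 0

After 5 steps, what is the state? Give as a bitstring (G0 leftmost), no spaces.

Step 1: G0=G0&G3=1&1=1 G1=G4&G0=0&1=0 G2=G0=1 G3=0(const) G4=(0+0>=2)=0 -> 10100
Step 2: G0=G0&G3=1&0=0 G1=G4&G0=0&1=0 G2=G0=1 G3=0(const) G4=(0+1>=2)=0 -> 00100
Step 3: G0=G0&G3=0&0=0 G1=G4&G0=0&0=0 G2=G0=0 G3=0(const) G4=(0+1>=2)=0 -> 00000
Step 4: G0=G0&G3=0&0=0 G1=G4&G0=0&0=0 G2=G0=0 G3=0(const) G4=(0+0>=2)=0 -> 00000
Step 5: G0=G0&G3=0&0=0 G1=G4&G0=0&0=0 G2=G0=0 G3=0(const) G4=(0+0>=2)=0 -> 00000

00000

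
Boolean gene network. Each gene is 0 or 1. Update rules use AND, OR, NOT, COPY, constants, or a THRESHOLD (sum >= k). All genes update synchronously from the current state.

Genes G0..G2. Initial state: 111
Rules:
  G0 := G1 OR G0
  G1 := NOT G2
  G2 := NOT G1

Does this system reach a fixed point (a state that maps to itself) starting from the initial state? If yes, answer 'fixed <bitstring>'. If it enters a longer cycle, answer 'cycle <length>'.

Step 0: 111
Step 1: G0=G1|G0=1|1=1 G1=NOT G2=NOT 1=0 G2=NOT G1=NOT 1=0 -> 100
Step 2: G0=G1|G0=0|1=1 G1=NOT G2=NOT 0=1 G2=NOT G1=NOT 0=1 -> 111
Cycle of length 2 starting at step 0 -> no fixed point

Answer: cycle 2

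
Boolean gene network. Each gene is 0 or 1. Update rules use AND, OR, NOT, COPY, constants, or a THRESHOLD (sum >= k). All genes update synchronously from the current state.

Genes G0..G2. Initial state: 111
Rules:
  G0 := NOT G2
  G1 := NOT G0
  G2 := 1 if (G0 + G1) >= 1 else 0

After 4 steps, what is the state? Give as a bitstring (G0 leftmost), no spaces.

Step 1: G0=NOT G2=NOT 1=0 G1=NOT G0=NOT 1=0 G2=(1+1>=1)=1 -> 001
Step 2: G0=NOT G2=NOT 1=0 G1=NOT G0=NOT 0=1 G2=(0+0>=1)=0 -> 010
Step 3: G0=NOT G2=NOT 0=1 G1=NOT G0=NOT 0=1 G2=(0+1>=1)=1 -> 111
Step 4: G0=NOT G2=NOT 1=0 G1=NOT G0=NOT 1=0 G2=(1+1>=1)=1 -> 001

001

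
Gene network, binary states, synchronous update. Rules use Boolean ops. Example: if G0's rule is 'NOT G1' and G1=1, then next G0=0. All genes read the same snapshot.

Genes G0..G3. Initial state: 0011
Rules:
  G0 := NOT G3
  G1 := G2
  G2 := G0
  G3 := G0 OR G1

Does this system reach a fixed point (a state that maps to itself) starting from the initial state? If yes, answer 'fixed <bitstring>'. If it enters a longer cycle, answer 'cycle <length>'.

Answer: cycle 3

Derivation:
Step 0: 0011
Step 1: G0=NOT G3=NOT 1=0 G1=G2=1 G2=G0=0 G3=G0|G1=0|0=0 -> 0100
Step 2: G0=NOT G3=NOT 0=1 G1=G2=0 G2=G0=0 G3=G0|G1=0|1=1 -> 1001
Step 3: G0=NOT G3=NOT 1=0 G1=G2=0 G2=G0=1 G3=G0|G1=1|0=1 -> 0011
Cycle of length 3 starting at step 0 -> no fixed point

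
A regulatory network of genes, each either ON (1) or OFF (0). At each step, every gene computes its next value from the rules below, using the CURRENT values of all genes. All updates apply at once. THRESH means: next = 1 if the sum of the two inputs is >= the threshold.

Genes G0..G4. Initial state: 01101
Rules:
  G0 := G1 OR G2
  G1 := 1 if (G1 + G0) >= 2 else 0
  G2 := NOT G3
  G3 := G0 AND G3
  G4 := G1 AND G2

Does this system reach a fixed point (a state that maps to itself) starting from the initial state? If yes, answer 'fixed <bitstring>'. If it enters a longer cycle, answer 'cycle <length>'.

Step 0: 01101
Step 1: G0=G1|G2=1|1=1 G1=(1+0>=2)=0 G2=NOT G3=NOT 0=1 G3=G0&G3=0&0=0 G4=G1&G2=1&1=1 -> 10101
Step 2: G0=G1|G2=0|1=1 G1=(0+1>=2)=0 G2=NOT G3=NOT 0=1 G3=G0&G3=1&0=0 G4=G1&G2=0&1=0 -> 10100
Step 3: G0=G1|G2=0|1=1 G1=(0+1>=2)=0 G2=NOT G3=NOT 0=1 G3=G0&G3=1&0=0 G4=G1&G2=0&1=0 -> 10100
Fixed point reached at step 2: 10100

Answer: fixed 10100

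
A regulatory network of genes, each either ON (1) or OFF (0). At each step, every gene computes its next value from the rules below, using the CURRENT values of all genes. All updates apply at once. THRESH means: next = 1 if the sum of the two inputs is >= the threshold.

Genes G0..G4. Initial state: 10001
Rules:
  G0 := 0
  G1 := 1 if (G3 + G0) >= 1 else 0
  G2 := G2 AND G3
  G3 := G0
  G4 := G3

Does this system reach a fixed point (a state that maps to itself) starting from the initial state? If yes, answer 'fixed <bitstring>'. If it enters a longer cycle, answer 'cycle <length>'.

Step 0: 10001
Step 1: G0=0(const) G1=(0+1>=1)=1 G2=G2&G3=0&0=0 G3=G0=1 G4=G3=0 -> 01010
Step 2: G0=0(const) G1=(1+0>=1)=1 G2=G2&G3=0&1=0 G3=G0=0 G4=G3=1 -> 01001
Step 3: G0=0(const) G1=(0+0>=1)=0 G2=G2&G3=0&0=0 G3=G0=0 G4=G3=0 -> 00000
Step 4: G0=0(const) G1=(0+0>=1)=0 G2=G2&G3=0&0=0 G3=G0=0 G4=G3=0 -> 00000
Fixed point reached at step 3: 00000

Answer: fixed 00000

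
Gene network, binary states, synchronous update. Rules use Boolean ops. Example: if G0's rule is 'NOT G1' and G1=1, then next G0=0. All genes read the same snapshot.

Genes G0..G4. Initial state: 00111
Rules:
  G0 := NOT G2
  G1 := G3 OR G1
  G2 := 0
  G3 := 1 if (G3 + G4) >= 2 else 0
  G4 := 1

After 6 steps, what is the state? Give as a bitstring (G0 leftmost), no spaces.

Step 1: G0=NOT G2=NOT 1=0 G1=G3|G1=1|0=1 G2=0(const) G3=(1+1>=2)=1 G4=1(const) -> 01011
Step 2: G0=NOT G2=NOT 0=1 G1=G3|G1=1|1=1 G2=0(const) G3=(1+1>=2)=1 G4=1(const) -> 11011
Step 3: G0=NOT G2=NOT 0=1 G1=G3|G1=1|1=1 G2=0(const) G3=(1+1>=2)=1 G4=1(const) -> 11011
Step 4: G0=NOT G2=NOT 0=1 G1=G3|G1=1|1=1 G2=0(const) G3=(1+1>=2)=1 G4=1(const) -> 11011
Step 5: G0=NOT G2=NOT 0=1 G1=G3|G1=1|1=1 G2=0(const) G3=(1+1>=2)=1 G4=1(const) -> 11011
Step 6: G0=NOT G2=NOT 0=1 G1=G3|G1=1|1=1 G2=0(const) G3=(1+1>=2)=1 G4=1(const) -> 11011

11011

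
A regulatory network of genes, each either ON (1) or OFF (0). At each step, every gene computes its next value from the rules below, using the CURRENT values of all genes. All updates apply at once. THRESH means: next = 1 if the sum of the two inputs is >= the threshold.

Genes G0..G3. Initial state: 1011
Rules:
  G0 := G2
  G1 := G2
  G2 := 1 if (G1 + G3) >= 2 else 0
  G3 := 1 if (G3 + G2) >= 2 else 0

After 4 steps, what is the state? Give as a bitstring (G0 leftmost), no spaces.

Step 1: G0=G2=1 G1=G2=1 G2=(0+1>=2)=0 G3=(1+1>=2)=1 -> 1101
Step 2: G0=G2=0 G1=G2=0 G2=(1+1>=2)=1 G3=(1+0>=2)=0 -> 0010
Step 3: G0=G2=1 G1=G2=1 G2=(0+0>=2)=0 G3=(0+1>=2)=0 -> 1100
Step 4: G0=G2=0 G1=G2=0 G2=(1+0>=2)=0 G3=(0+0>=2)=0 -> 0000

0000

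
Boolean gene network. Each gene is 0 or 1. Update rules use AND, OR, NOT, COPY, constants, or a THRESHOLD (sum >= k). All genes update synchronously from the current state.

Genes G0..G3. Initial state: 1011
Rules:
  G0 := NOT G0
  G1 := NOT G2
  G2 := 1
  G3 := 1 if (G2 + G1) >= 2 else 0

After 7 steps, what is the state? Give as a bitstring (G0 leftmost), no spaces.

Step 1: G0=NOT G0=NOT 1=0 G1=NOT G2=NOT 1=0 G2=1(const) G3=(1+0>=2)=0 -> 0010
Step 2: G0=NOT G0=NOT 0=1 G1=NOT G2=NOT 1=0 G2=1(const) G3=(1+0>=2)=0 -> 1010
Step 3: G0=NOT G0=NOT 1=0 G1=NOT G2=NOT 1=0 G2=1(const) G3=(1+0>=2)=0 -> 0010
Step 4: G0=NOT G0=NOT 0=1 G1=NOT G2=NOT 1=0 G2=1(const) G3=(1+0>=2)=0 -> 1010
Step 5: G0=NOT G0=NOT 1=0 G1=NOT G2=NOT 1=0 G2=1(const) G3=(1+0>=2)=0 -> 0010
Step 6: G0=NOT G0=NOT 0=1 G1=NOT G2=NOT 1=0 G2=1(const) G3=(1+0>=2)=0 -> 1010
Step 7: G0=NOT G0=NOT 1=0 G1=NOT G2=NOT 1=0 G2=1(const) G3=(1+0>=2)=0 -> 0010

0010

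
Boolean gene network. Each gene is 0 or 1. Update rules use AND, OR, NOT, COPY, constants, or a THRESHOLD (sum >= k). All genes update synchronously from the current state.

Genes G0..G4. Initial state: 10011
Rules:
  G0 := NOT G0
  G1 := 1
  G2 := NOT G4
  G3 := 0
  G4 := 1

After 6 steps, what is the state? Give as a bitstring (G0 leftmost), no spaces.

Step 1: G0=NOT G0=NOT 1=0 G1=1(const) G2=NOT G4=NOT 1=0 G3=0(const) G4=1(const) -> 01001
Step 2: G0=NOT G0=NOT 0=1 G1=1(const) G2=NOT G4=NOT 1=0 G3=0(const) G4=1(const) -> 11001
Step 3: G0=NOT G0=NOT 1=0 G1=1(const) G2=NOT G4=NOT 1=0 G3=0(const) G4=1(const) -> 01001
Step 4: G0=NOT G0=NOT 0=1 G1=1(const) G2=NOT G4=NOT 1=0 G3=0(const) G4=1(const) -> 11001
Step 5: G0=NOT G0=NOT 1=0 G1=1(const) G2=NOT G4=NOT 1=0 G3=0(const) G4=1(const) -> 01001
Step 6: G0=NOT G0=NOT 0=1 G1=1(const) G2=NOT G4=NOT 1=0 G3=0(const) G4=1(const) -> 11001

11001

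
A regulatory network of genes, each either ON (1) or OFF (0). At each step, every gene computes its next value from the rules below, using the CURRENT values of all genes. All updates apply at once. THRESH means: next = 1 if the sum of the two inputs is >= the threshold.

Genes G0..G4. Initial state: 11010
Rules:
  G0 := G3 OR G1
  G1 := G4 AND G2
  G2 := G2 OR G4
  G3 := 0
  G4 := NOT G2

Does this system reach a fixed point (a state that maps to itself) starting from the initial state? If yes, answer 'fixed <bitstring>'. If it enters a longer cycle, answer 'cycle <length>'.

Step 0: 11010
Step 1: G0=G3|G1=1|1=1 G1=G4&G2=0&0=0 G2=G2|G4=0|0=0 G3=0(const) G4=NOT G2=NOT 0=1 -> 10001
Step 2: G0=G3|G1=0|0=0 G1=G4&G2=1&0=0 G2=G2|G4=0|1=1 G3=0(const) G4=NOT G2=NOT 0=1 -> 00101
Step 3: G0=G3|G1=0|0=0 G1=G4&G2=1&1=1 G2=G2|G4=1|1=1 G3=0(const) G4=NOT G2=NOT 1=0 -> 01100
Step 4: G0=G3|G1=0|1=1 G1=G4&G2=0&1=0 G2=G2|G4=1|0=1 G3=0(const) G4=NOT G2=NOT 1=0 -> 10100
Step 5: G0=G3|G1=0|0=0 G1=G4&G2=0&1=0 G2=G2|G4=1|0=1 G3=0(const) G4=NOT G2=NOT 1=0 -> 00100
Step 6: G0=G3|G1=0|0=0 G1=G4&G2=0&1=0 G2=G2|G4=1|0=1 G3=0(const) G4=NOT G2=NOT 1=0 -> 00100
Fixed point reached at step 5: 00100

Answer: fixed 00100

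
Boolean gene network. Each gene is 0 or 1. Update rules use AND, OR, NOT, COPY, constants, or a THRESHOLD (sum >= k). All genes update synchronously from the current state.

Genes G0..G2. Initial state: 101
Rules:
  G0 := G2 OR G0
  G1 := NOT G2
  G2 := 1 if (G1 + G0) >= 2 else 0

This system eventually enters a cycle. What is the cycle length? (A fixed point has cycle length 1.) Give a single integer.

Answer: 4

Derivation:
Step 0: 101
Step 1: G0=G2|G0=1|1=1 G1=NOT G2=NOT 1=0 G2=(0+1>=2)=0 -> 100
Step 2: G0=G2|G0=0|1=1 G1=NOT G2=NOT 0=1 G2=(0+1>=2)=0 -> 110
Step 3: G0=G2|G0=0|1=1 G1=NOT G2=NOT 0=1 G2=(1+1>=2)=1 -> 111
Step 4: G0=G2|G0=1|1=1 G1=NOT G2=NOT 1=0 G2=(1+1>=2)=1 -> 101
State from step 4 equals state from step 0 -> cycle length 4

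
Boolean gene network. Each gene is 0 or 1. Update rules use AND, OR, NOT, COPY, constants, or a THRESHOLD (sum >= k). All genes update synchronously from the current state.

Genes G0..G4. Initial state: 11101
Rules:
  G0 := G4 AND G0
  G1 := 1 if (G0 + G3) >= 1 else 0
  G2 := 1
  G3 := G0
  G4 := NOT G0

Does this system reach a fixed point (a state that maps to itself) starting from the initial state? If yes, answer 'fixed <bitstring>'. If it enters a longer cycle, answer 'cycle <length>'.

Step 0: 11101
Step 1: G0=G4&G0=1&1=1 G1=(1+0>=1)=1 G2=1(const) G3=G0=1 G4=NOT G0=NOT 1=0 -> 11110
Step 2: G0=G4&G0=0&1=0 G1=(1+1>=1)=1 G2=1(const) G3=G0=1 G4=NOT G0=NOT 1=0 -> 01110
Step 3: G0=G4&G0=0&0=0 G1=(0+1>=1)=1 G2=1(const) G3=G0=0 G4=NOT G0=NOT 0=1 -> 01101
Step 4: G0=G4&G0=1&0=0 G1=(0+0>=1)=0 G2=1(const) G3=G0=0 G4=NOT G0=NOT 0=1 -> 00101
Step 5: G0=G4&G0=1&0=0 G1=(0+0>=1)=0 G2=1(const) G3=G0=0 G4=NOT G0=NOT 0=1 -> 00101
Fixed point reached at step 4: 00101

Answer: fixed 00101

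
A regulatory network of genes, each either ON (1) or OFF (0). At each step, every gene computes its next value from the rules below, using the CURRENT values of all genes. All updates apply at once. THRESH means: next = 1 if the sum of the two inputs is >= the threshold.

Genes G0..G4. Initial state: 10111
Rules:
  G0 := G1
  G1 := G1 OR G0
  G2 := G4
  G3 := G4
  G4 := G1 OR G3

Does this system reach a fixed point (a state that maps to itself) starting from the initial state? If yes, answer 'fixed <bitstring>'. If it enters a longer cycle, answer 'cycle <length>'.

Answer: fixed 11111

Derivation:
Step 0: 10111
Step 1: G0=G1=0 G1=G1|G0=0|1=1 G2=G4=1 G3=G4=1 G4=G1|G3=0|1=1 -> 01111
Step 2: G0=G1=1 G1=G1|G0=1|0=1 G2=G4=1 G3=G4=1 G4=G1|G3=1|1=1 -> 11111
Step 3: G0=G1=1 G1=G1|G0=1|1=1 G2=G4=1 G3=G4=1 G4=G1|G3=1|1=1 -> 11111
Fixed point reached at step 2: 11111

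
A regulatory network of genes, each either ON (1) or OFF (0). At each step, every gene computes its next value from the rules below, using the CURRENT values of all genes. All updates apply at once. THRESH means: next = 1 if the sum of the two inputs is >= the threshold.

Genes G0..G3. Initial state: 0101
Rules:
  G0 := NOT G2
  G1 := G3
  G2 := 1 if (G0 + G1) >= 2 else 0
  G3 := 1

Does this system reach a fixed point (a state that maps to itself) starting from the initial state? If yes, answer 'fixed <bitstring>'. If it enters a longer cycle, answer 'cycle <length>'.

Step 0: 0101
Step 1: G0=NOT G2=NOT 0=1 G1=G3=1 G2=(0+1>=2)=0 G3=1(const) -> 1101
Step 2: G0=NOT G2=NOT 0=1 G1=G3=1 G2=(1+1>=2)=1 G3=1(const) -> 1111
Step 3: G0=NOT G2=NOT 1=0 G1=G3=1 G2=(1+1>=2)=1 G3=1(const) -> 0111
Step 4: G0=NOT G2=NOT 1=0 G1=G3=1 G2=(0+1>=2)=0 G3=1(const) -> 0101
Cycle of length 4 starting at step 0 -> no fixed point

Answer: cycle 4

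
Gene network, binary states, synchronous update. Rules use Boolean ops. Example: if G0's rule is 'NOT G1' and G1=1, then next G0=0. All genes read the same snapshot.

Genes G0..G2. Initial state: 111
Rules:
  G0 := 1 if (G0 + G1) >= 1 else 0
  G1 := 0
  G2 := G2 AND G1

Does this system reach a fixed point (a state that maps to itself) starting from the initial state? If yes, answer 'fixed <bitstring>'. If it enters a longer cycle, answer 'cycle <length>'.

Step 0: 111
Step 1: G0=(1+1>=1)=1 G1=0(const) G2=G2&G1=1&1=1 -> 101
Step 2: G0=(1+0>=1)=1 G1=0(const) G2=G2&G1=1&0=0 -> 100
Step 3: G0=(1+0>=1)=1 G1=0(const) G2=G2&G1=0&0=0 -> 100
Fixed point reached at step 2: 100

Answer: fixed 100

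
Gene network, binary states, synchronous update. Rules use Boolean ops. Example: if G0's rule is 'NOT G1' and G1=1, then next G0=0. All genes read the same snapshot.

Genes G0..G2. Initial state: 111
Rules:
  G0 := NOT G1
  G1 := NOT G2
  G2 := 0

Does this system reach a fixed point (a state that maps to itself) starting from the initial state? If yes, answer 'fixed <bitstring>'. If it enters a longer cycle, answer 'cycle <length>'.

Answer: fixed 010

Derivation:
Step 0: 111
Step 1: G0=NOT G1=NOT 1=0 G1=NOT G2=NOT 1=0 G2=0(const) -> 000
Step 2: G0=NOT G1=NOT 0=1 G1=NOT G2=NOT 0=1 G2=0(const) -> 110
Step 3: G0=NOT G1=NOT 1=0 G1=NOT G2=NOT 0=1 G2=0(const) -> 010
Step 4: G0=NOT G1=NOT 1=0 G1=NOT G2=NOT 0=1 G2=0(const) -> 010
Fixed point reached at step 3: 010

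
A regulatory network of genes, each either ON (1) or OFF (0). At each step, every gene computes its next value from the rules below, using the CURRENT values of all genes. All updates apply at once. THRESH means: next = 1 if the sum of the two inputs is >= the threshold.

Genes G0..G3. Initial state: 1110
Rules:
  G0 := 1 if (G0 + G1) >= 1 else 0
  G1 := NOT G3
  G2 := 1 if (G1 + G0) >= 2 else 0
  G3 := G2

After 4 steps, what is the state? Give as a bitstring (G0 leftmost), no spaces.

Step 1: G0=(1+1>=1)=1 G1=NOT G3=NOT 0=1 G2=(1+1>=2)=1 G3=G2=1 -> 1111
Step 2: G0=(1+1>=1)=1 G1=NOT G3=NOT 1=0 G2=(1+1>=2)=1 G3=G2=1 -> 1011
Step 3: G0=(1+0>=1)=1 G1=NOT G3=NOT 1=0 G2=(0+1>=2)=0 G3=G2=1 -> 1001
Step 4: G0=(1+0>=1)=1 G1=NOT G3=NOT 1=0 G2=(0+1>=2)=0 G3=G2=0 -> 1000

1000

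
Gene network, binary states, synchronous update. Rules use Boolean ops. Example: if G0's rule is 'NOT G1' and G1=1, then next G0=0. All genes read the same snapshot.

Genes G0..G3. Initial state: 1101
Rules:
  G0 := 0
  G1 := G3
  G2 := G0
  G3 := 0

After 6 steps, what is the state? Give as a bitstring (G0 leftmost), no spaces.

Step 1: G0=0(const) G1=G3=1 G2=G0=1 G3=0(const) -> 0110
Step 2: G0=0(const) G1=G3=0 G2=G0=0 G3=0(const) -> 0000
Step 3: G0=0(const) G1=G3=0 G2=G0=0 G3=0(const) -> 0000
Step 4: G0=0(const) G1=G3=0 G2=G0=0 G3=0(const) -> 0000
Step 5: G0=0(const) G1=G3=0 G2=G0=0 G3=0(const) -> 0000
Step 6: G0=0(const) G1=G3=0 G2=G0=0 G3=0(const) -> 0000

0000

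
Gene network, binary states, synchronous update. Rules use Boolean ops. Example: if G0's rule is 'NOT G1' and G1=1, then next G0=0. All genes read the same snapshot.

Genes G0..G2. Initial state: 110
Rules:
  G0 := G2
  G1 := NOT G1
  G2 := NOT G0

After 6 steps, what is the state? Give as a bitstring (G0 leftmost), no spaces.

Step 1: G0=G2=0 G1=NOT G1=NOT 1=0 G2=NOT G0=NOT 1=0 -> 000
Step 2: G0=G2=0 G1=NOT G1=NOT 0=1 G2=NOT G0=NOT 0=1 -> 011
Step 3: G0=G2=1 G1=NOT G1=NOT 1=0 G2=NOT G0=NOT 0=1 -> 101
Step 4: G0=G2=1 G1=NOT G1=NOT 0=1 G2=NOT G0=NOT 1=0 -> 110
Step 5: G0=G2=0 G1=NOT G1=NOT 1=0 G2=NOT G0=NOT 1=0 -> 000
Step 6: G0=G2=0 G1=NOT G1=NOT 0=1 G2=NOT G0=NOT 0=1 -> 011

011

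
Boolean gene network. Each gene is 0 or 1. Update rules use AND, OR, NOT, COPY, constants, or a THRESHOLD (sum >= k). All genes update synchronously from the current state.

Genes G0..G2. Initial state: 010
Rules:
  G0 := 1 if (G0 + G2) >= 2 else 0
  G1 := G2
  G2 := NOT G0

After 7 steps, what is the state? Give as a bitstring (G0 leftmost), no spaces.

Step 1: G0=(0+0>=2)=0 G1=G2=0 G2=NOT G0=NOT 0=1 -> 001
Step 2: G0=(0+1>=2)=0 G1=G2=1 G2=NOT G0=NOT 0=1 -> 011
Step 3: G0=(0+1>=2)=0 G1=G2=1 G2=NOT G0=NOT 0=1 -> 011
Step 4: G0=(0+1>=2)=0 G1=G2=1 G2=NOT G0=NOT 0=1 -> 011
Step 5: G0=(0+1>=2)=0 G1=G2=1 G2=NOT G0=NOT 0=1 -> 011
Step 6: G0=(0+1>=2)=0 G1=G2=1 G2=NOT G0=NOT 0=1 -> 011
Step 7: G0=(0+1>=2)=0 G1=G2=1 G2=NOT G0=NOT 0=1 -> 011

011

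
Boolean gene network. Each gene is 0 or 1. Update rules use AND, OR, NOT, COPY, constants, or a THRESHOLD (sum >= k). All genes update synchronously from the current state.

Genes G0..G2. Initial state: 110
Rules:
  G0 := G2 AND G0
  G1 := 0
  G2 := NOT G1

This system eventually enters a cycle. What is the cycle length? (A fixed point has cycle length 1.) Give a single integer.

Step 0: 110
Step 1: G0=G2&G0=0&1=0 G1=0(const) G2=NOT G1=NOT 1=0 -> 000
Step 2: G0=G2&G0=0&0=0 G1=0(const) G2=NOT G1=NOT 0=1 -> 001
Step 3: G0=G2&G0=1&0=0 G1=0(const) G2=NOT G1=NOT 0=1 -> 001
State from step 3 equals state from step 2 -> cycle length 1

Answer: 1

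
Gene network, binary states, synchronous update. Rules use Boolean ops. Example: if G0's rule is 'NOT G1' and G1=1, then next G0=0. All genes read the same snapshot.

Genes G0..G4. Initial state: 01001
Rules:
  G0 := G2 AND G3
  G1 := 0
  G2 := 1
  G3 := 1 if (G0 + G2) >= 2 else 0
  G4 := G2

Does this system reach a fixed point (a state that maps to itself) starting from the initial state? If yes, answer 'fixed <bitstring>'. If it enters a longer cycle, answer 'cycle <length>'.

Answer: fixed 00101

Derivation:
Step 0: 01001
Step 1: G0=G2&G3=0&0=0 G1=0(const) G2=1(const) G3=(0+0>=2)=0 G4=G2=0 -> 00100
Step 2: G0=G2&G3=1&0=0 G1=0(const) G2=1(const) G3=(0+1>=2)=0 G4=G2=1 -> 00101
Step 3: G0=G2&G3=1&0=0 G1=0(const) G2=1(const) G3=(0+1>=2)=0 G4=G2=1 -> 00101
Fixed point reached at step 2: 00101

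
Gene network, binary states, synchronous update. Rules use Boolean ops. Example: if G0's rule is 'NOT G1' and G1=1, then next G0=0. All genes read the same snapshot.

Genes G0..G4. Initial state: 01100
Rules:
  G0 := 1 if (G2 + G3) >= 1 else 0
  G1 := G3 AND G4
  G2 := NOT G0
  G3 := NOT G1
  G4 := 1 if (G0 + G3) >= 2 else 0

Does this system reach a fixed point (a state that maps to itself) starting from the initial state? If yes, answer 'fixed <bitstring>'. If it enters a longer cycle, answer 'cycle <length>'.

Answer: cycle 6

Derivation:
Step 0: 01100
Step 1: G0=(1+0>=1)=1 G1=G3&G4=0&0=0 G2=NOT G0=NOT 0=1 G3=NOT G1=NOT 1=0 G4=(0+0>=2)=0 -> 10100
Step 2: G0=(1+0>=1)=1 G1=G3&G4=0&0=0 G2=NOT G0=NOT 1=0 G3=NOT G1=NOT 0=1 G4=(1+0>=2)=0 -> 10010
Step 3: G0=(0+1>=1)=1 G1=G3&G4=1&0=0 G2=NOT G0=NOT 1=0 G3=NOT G1=NOT 0=1 G4=(1+1>=2)=1 -> 10011
Step 4: G0=(0+1>=1)=1 G1=G3&G4=1&1=1 G2=NOT G0=NOT 1=0 G3=NOT G1=NOT 0=1 G4=(1+1>=2)=1 -> 11011
Step 5: G0=(0+1>=1)=1 G1=G3&G4=1&1=1 G2=NOT G0=NOT 1=0 G3=NOT G1=NOT 1=0 G4=(1+1>=2)=1 -> 11001
Step 6: G0=(0+0>=1)=0 G1=G3&G4=0&1=0 G2=NOT G0=NOT 1=0 G3=NOT G1=NOT 1=0 G4=(1+0>=2)=0 -> 00000
Step 7: G0=(0+0>=1)=0 G1=G3&G4=0&0=0 G2=NOT G0=NOT 0=1 G3=NOT G1=NOT 0=1 G4=(0+0>=2)=0 -> 00110
Step 8: G0=(1+1>=1)=1 G1=G3&G4=1&0=0 G2=NOT G0=NOT 0=1 G3=NOT G1=NOT 0=1 G4=(0+1>=2)=0 -> 10110
Step 9: G0=(1+1>=1)=1 G1=G3&G4=1&0=0 G2=NOT G0=NOT 1=0 G3=NOT G1=NOT 0=1 G4=(1+1>=2)=1 -> 10011
Cycle of length 6 starting at step 3 -> no fixed point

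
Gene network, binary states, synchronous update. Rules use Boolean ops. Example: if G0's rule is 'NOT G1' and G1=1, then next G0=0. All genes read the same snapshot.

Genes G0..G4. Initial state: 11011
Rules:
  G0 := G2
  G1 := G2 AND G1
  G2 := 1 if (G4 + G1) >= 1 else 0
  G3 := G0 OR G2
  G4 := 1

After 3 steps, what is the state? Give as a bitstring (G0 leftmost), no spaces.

Step 1: G0=G2=0 G1=G2&G1=0&1=0 G2=(1+1>=1)=1 G3=G0|G2=1|0=1 G4=1(const) -> 00111
Step 2: G0=G2=1 G1=G2&G1=1&0=0 G2=(1+0>=1)=1 G3=G0|G2=0|1=1 G4=1(const) -> 10111
Step 3: G0=G2=1 G1=G2&G1=1&0=0 G2=(1+0>=1)=1 G3=G0|G2=1|1=1 G4=1(const) -> 10111

10111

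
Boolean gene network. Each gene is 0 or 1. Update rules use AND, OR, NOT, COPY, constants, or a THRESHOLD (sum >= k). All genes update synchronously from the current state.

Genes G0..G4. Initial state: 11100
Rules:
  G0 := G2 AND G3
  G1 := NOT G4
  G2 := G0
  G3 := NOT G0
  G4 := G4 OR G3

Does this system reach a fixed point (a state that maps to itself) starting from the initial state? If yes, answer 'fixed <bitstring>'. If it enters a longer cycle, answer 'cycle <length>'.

Answer: fixed 00011

Derivation:
Step 0: 11100
Step 1: G0=G2&G3=1&0=0 G1=NOT G4=NOT 0=1 G2=G0=1 G3=NOT G0=NOT 1=0 G4=G4|G3=0|0=0 -> 01100
Step 2: G0=G2&G3=1&0=0 G1=NOT G4=NOT 0=1 G2=G0=0 G3=NOT G0=NOT 0=1 G4=G4|G3=0|0=0 -> 01010
Step 3: G0=G2&G3=0&1=0 G1=NOT G4=NOT 0=1 G2=G0=0 G3=NOT G0=NOT 0=1 G4=G4|G3=0|1=1 -> 01011
Step 4: G0=G2&G3=0&1=0 G1=NOT G4=NOT 1=0 G2=G0=0 G3=NOT G0=NOT 0=1 G4=G4|G3=1|1=1 -> 00011
Step 5: G0=G2&G3=0&1=0 G1=NOT G4=NOT 1=0 G2=G0=0 G3=NOT G0=NOT 0=1 G4=G4|G3=1|1=1 -> 00011
Fixed point reached at step 4: 00011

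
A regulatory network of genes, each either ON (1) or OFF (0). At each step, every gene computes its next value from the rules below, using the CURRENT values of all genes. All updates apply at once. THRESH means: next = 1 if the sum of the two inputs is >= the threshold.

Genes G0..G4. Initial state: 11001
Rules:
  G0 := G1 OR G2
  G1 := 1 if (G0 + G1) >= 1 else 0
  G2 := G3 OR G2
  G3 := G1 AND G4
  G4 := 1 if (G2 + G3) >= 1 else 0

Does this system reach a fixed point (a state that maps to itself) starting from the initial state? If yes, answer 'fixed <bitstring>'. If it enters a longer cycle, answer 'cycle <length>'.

Step 0: 11001
Step 1: G0=G1|G2=1|0=1 G1=(1+1>=1)=1 G2=G3|G2=0|0=0 G3=G1&G4=1&1=1 G4=(0+0>=1)=0 -> 11010
Step 2: G0=G1|G2=1|0=1 G1=(1+1>=1)=1 G2=G3|G2=1|0=1 G3=G1&G4=1&0=0 G4=(0+1>=1)=1 -> 11101
Step 3: G0=G1|G2=1|1=1 G1=(1+1>=1)=1 G2=G3|G2=0|1=1 G3=G1&G4=1&1=1 G4=(1+0>=1)=1 -> 11111
Step 4: G0=G1|G2=1|1=1 G1=(1+1>=1)=1 G2=G3|G2=1|1=1 G3=G1&G4=1&1=1 G4=(1+1>=1)=1 -> 11111
Fixed point reached at step 3: 11111

Answer: fixed 11111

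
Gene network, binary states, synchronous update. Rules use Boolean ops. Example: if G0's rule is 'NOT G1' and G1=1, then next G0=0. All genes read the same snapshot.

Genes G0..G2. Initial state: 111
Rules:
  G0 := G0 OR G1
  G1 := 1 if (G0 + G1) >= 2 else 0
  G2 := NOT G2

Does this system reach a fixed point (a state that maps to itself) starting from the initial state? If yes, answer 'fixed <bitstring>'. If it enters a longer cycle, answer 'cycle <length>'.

Answer: cycle 2

Derivation:
Step 0: 111
Step 1: G0=G0|G1=1|1=1 G1=(1+1>=2)=1 G2=NOT G2=NOT 1=0 -> 110
Step 2: G0=G0|G1=1|1=1 G1=(1+1>=2)=1 G2=NOT G2=NOT 0=1 -> 111
Cycle of length 2 starting at step 0 -> no fixed point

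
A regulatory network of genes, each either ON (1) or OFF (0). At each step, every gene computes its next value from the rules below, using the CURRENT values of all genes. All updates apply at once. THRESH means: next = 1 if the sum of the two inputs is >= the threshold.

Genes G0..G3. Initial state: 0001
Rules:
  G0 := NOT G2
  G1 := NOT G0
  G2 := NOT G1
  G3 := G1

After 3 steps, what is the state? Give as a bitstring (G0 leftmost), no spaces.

Step 1: G0=NOT G2=NOT 0=1 G1=NOT G0=NOT 0=1 G2=NOT G1=NOT 0=1 G3=G1=0 -> 1110
Step 2: G0=NOT G2=NOT 1=0 G1=NOT G0=NOT 1=0 G2=NOT G1=NOT 1=0 G3=G1=1 -> 0001
Step 3: G0=NOT G2=NOT 0=1 G1=NOT G0=NOT 0=1 G2=NOT G1=NOT 0=1 G3=G1=0 -> 1110

1110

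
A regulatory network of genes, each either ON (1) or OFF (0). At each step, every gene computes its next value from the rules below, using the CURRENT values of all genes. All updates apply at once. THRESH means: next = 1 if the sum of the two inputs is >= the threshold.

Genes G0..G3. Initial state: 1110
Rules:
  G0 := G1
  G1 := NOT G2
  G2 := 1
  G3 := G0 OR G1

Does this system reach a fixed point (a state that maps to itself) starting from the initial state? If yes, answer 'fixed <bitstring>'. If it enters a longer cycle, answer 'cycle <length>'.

Answer: fixed 0010

Derivation:
Step 0: 1110
Step 1: G0=G1=1 G1=NOT G2=NOT 1=0 G2=1(const) G3=G0|G1=1|1=1 -> 1011
Step 2: G0=G1=0 G1=NOT G2=NOT 1=0 G2=1(const) G3=G0|G1=1|0=1 -> 0011
Step 3: G0=G1=0 G1=NOT G2=NOT 1=0 G2=1(const) G3=G0|G1=0|0=0 -> 0010
Step 4: G0=G1=0 G1=NOT G2=NOT 1=0 G2=1(const) G3=G0|G1=0|0=0 -> 0010
Fixed point reached at step 3: 0010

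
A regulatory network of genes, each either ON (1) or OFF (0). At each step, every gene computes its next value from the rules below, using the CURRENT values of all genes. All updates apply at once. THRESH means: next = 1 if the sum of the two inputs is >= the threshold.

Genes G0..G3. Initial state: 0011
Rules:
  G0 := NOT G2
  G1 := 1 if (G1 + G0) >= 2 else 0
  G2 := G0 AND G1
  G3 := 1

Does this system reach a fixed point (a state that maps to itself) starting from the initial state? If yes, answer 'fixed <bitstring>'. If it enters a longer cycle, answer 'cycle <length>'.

Step 0: 0011
Step 1: G0=NOT G2=NOT 1=0 G1=(0+0>=2)=0 G2=G0&G1=0&0=0 G3=1(const) -> 0001
Step 2: G0=NOT G2=NOT 0=1 G1=(0+0>=2)=0 G2=G0&G1=0&0=0 G3=1(const) -> 1001
Step 3: G0=NOT G2=NOT 0=1 G1=(0+1>=2)=0 G2=G0&G1=1&0=0 G3=1(const) -> 1001
Fixed point reached at step 2: 1001

Answer: fixed 1001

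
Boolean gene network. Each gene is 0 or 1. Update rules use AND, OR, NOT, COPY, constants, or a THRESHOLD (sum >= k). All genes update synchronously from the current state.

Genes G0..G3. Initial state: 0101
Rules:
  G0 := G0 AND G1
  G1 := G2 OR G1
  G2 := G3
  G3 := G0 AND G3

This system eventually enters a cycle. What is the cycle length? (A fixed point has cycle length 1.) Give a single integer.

Answer: 1

Derivation:
Step 0: 0101
Step 1: G0=G0&G1=0&1=0 G1=G2|G1=0|1=1 G2=G3=1 G3=G0&G3=0&1=0 -> 0110
Step 2: G0=G0&G1=0&1=0 G1=G2|G1=1|1=1 G2=G3=0 G3=G0&G3=0&0=0 -> 0100
Step 3: G0=G0&G1=0&1=0 G1=G2|G1=0|1=1 G2=G3=0 G3=G0&G3=0&0=0 -> 0100
State from step 3 equals state from step 2 -> cycle length 1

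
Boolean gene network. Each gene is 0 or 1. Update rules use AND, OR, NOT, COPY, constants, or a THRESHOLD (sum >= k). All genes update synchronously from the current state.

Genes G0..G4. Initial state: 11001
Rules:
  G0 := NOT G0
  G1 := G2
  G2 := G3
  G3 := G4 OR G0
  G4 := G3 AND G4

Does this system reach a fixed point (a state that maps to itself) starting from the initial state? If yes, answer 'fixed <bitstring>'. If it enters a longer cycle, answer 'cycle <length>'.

Step 0: 11001
Step 1: G0=NOT G0=NOT 1=0 G1=G2=0 G2=G3=0 G3=G4|G0=1|1=1 G4=G3&G4=0&1=0 -> 00010
Step 2: G0=NOT G0=NOT 0=1 G1=G2=0 G2=G3=1 G3=G4|G0=0|0=0 G4=G3&G4=1&0=0 -> 10100
Step 3: G0=NOT G0=NOT 1=0 G1=G2=1 G2=G3=0 G3=G4|G0=0|1=1 G4=G3&G4=0&0=0 -> 01010
Step 4: G0=NOT G0=NOT 0=1 G1=G2=0 G2=G3=1 G3=G4|G0=0|0=0 G4=G3&G4=1&0=0 -> 10100
Cycle of length 2 starting at step 2 -> no fixed point

Answer: cycle 2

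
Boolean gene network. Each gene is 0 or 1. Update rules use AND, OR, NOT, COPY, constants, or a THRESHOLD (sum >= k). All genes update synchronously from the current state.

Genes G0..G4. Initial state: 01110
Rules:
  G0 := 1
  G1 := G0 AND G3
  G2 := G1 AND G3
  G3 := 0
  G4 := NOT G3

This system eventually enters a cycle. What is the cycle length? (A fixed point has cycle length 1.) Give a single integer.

Answer: 1

Derivation:
Step 0: 01110
Step 1: G0=1(const) G1=G0&G3=0&1=0 G2=G1&G3=1&1=1 G3=0(const) G4=NOT G3=NOT 1=0 -> 10100
Step 2: G0=1(const) G1=G0&G3=1&0=0 G2=G1&G3=0&0=0 G3=0(const) G4=NOT G3=NOT 0=1 -> 10001
Step 3: G0=1(const) G1=G0&G3=1&0=0 G2=G1&G3=0&0=0 G3=0(const) G4=NOT G3=NOT 0=1 -> 10001
State from step 3 equals state from step 2 -> cycle length 1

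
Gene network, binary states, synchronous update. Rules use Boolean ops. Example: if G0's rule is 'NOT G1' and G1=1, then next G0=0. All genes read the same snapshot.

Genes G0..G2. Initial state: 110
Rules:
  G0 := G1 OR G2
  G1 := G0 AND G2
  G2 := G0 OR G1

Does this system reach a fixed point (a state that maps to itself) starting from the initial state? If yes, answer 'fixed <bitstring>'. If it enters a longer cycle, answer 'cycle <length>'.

Answer: fixed 111

Derivation:
Step 0: 110
Step 1: G0=G1|G2=1|0=1 G1=G0&G2=1&0=0 G2=G0|G1=1|1=1 -> 101
Step 2: G0=G1|G2=0|1=1 G1=G0&G2=1&1=1 G2=G0|G1=1|0=1 -> 111
Step 3: G0=G1|G2=1|1=1 G1=G0&G2=1&1=1 G2=G0|G1=1|1=1 -> 111
Fixed point reached at step 2: 111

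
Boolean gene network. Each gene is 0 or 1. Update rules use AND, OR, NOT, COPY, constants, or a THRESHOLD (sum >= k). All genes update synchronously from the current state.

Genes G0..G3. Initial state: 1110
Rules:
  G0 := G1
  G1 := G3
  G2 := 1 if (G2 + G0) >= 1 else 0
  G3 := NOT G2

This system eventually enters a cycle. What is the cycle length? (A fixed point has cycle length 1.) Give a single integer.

Answer: 1

Derivation:
Step 0: 1110
Step 1: G0=G1=1 G1=G3=0 G2=(1+1>=1)=1 G3=NOT G2=NOT 1=0 -> 1010
Step 2: G0=G1=0 G1=G3=0 G2=(1+1>=1)=1 G3=NOT G2=NOT 1=0 -> 0010
Step 3: G0=G1=0 G1=G3=0 G2=(1+0>=1)=1 G3=NOT G2=NOT 1=0 -> 0010
State from step 3 equals state from step 2 -> cycle length 1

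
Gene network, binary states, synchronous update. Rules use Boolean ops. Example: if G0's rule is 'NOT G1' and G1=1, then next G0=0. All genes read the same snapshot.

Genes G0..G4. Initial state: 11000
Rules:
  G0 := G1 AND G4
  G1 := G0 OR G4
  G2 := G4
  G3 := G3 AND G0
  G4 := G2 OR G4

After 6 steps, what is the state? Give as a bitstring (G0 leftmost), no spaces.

Step 1: G0=G1&G4=1&0=0 G1=G0|G4=1|0=1 G2=G4=0 G3=G3&G0=0&1=0 G4=G2|G4=0|0=0 -> 01000
Step 2: G0=G1&G4=1&0=0 G1=G0|G4=0|0=0 G2=G4=0 G3=G3&G0=0&0=0 G4=G2|G4=0|0=0 -> 00000
Step 3: G0=G1&G4=0&0=0 G1=G0|G4=0|0=0 G2=G4=0 G3=G3&G0=0&0=0 G4=G2|G4=0|0=0 -> 00000
Step 4: G0=G1&G4=0&0=0 G1=G0|G4=0|0=0 G2=G4=0 G3=G3&G0=0&0=0 G4=G2|G4=0|0=0 -> 00000
Step 5: G0=G1&G4=0&0=0 G1=G0|G4=0|0=0 G2=G4=0 G3=G3&G0=0&0=0 G4=G2|G4=0|0=0 -> 00000
Step 6: G0=G1&G4=0&0=0 G1=G0|G4=0|0=0 G2=G4=0 G3=G3&G0=0&0=0 G4=G2|G4=0|0=0 -> 00000

00000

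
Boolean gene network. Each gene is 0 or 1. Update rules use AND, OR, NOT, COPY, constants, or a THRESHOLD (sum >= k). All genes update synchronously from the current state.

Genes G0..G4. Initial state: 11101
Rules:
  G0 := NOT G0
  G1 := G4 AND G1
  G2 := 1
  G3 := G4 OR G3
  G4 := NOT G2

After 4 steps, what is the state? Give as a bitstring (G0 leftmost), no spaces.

Step 1: G0=NOT G0=NOT 1=0 G1=G4&G1=1&1=1 G2=1(const) G3=G4|G3=1|0=1 G4=NOT G2=NOT 1=0 -> 01110
Step 2: G0=NOT G0=NOT 0=1 G1=G4&G1=0&1=0 G2=1(const) G3=G4|G3=0|1=1 G4=NOT G2=NOT 1=0 -> 10110
Step 3: G0=NOT G0=NOT 1=0 G1=G4&G1=0&0=0 G2=1(const) G3=G4|G3=0|1=1 G4=NOT G2=NOT 1=0 -> 00110
Step 4: G0=NOT G0=NOT 0=1 G1=G4&G1=0&0=0 G2=1(const) G3=G4|G3=0|1=1 G4=NOT G2=NOT 1=0 -> 10110

10110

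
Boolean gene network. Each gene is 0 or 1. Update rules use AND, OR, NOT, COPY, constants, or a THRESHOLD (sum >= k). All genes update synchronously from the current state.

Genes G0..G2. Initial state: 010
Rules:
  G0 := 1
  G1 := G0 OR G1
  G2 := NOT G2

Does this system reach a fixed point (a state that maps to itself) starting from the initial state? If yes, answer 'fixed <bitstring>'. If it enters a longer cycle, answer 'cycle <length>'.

Step 0: 010
Step 1: G0=1(const) G1=G0|G1=0|1=1 G2=NOT G2=NOT 0=1 -> 111
Step 2: G0=1(const) G1=G0|G1=1|1=1 G2=NOT G2=NOT 1=0 -> 110
Step 3: G0=1(const) G1=G0|G1=1|1=1 G2=NOT G2=NOT 0=1 -> 111
Cycle of length 2 starting at step 1 -> no fixed point

Answer: cycle 2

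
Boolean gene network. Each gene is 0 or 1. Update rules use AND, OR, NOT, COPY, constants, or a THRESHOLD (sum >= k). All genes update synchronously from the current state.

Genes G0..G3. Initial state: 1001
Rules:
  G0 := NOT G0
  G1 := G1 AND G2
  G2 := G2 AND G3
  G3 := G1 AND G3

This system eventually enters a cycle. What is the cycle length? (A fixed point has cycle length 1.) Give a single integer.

Answer: 2

Derivation:
Step 0: 1001
Step 1: G0=NOT G0=NOT 1=0 G1=G1&G2=0&0=0 G2=G2&G3=0&1=0 G3=G1&G3=0&1=0 -> 0000
Step 2: G0=NOT G0=NOT 0=1 G1=G1&G2=0&0=0 G2=G2&G3=0&0=0 G3=G1&G3=0&0=0 -> 1000
Step 3: G0=NOT G0=NOT 1=0 G1=G1&G2=0&0=0 G2=G2&G3=0&0=0 G3=G1&G3=0&0=0 -> 0000
State from step 3 equals state from step 1 -> cycle length 2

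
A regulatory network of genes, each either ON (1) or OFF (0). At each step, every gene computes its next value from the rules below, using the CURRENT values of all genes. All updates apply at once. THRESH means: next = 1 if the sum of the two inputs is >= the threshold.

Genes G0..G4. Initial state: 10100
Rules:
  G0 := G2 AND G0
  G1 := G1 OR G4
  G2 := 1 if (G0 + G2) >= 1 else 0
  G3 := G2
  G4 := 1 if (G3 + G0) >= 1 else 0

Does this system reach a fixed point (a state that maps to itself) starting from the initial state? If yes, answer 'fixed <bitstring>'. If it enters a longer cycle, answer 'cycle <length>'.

Answer: fixed 11111

Derivation:
Step 0: 10100
Step 1: G0=G2&G0=1&1=1 G1=G1|G4=0|0=0 G2=(1+1>=1)=1 G3=G2=1 G4=(0+1>=1)=1 -> 10111
Step 2: G0=G2&G0=1&1=1 G1=G1|G4=0|1=1 G2=(1+1>=1)=1 G3=G2=1 G4=(1+1>=1)=1 -> 11111
Step 3: G0=G2&G0=1&1=1 G1=G1|G4=1|1=1 G2=(1+1>=1)=1 G3=G2=1 G4=(1+1>=1)=1 -> 11111
Fixed point reached at step 2: 11111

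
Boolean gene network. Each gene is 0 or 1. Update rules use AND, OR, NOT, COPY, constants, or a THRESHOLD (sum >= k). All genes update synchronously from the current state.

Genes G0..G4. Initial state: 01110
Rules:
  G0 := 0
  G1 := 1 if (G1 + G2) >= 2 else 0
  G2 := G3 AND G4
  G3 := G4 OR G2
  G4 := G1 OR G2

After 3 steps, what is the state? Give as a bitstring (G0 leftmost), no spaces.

Step 1: G0=0(const) G1=(1+1>=2)=1 G2=G3&G4=1&0=0 G3=G4|G2=0|1=1 G4=G1|G2=1|1=1 -> 01011
Step 2: G0=0(const) G1=(1+0>=2)=0 G2=G3&G4=1&1=1 G3=G4|G2=1|0=1 G4=G1|G2=1|0=1 -> 00111
Step 3: G0=0(const) G1=(0+1>=2)=0 G2=G3&G4=1&1=1 G3=G4|G2=1|1=1 G4=G1|G2=0|1=1 -> 00111

00111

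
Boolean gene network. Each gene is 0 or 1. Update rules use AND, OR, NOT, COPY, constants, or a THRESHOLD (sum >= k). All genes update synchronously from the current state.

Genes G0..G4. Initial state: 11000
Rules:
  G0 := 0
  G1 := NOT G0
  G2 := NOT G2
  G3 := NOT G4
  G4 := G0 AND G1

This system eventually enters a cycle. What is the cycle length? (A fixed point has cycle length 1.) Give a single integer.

Answer: 2

Derivation:
Step 0: 11000
Step 1: G0=0(const) G1=NOT G0=NOT 1=0 G2=NOT G2=NOT 0=1 G3=NOT G4=NOT 0=1 G4=G0&G1=1&1=1 -> 00111
Step 2: G0=0(const) G1=NOT G0=NOT 0=1 G2=NOT G2=NOT 1=0 G3=NOT G4=NOT 1=0 G4=G0&G1=0&0=0 -> 01000
Step 3: G0=0(const) G1=NOT G0=NOT 0=1 G2=NOT G2=NOT 0=1 G3=NOT G4=NOT 0=1 G4=G0&G1=0&1=0 -> 01110
Step 4: G0=0(const) G1=NOT G0=NOT 0=1 G2=NOT G2=NOT 1=0 G3=NOT G4=NOT 0=1 G4=G0&G1=0&1=0 -> 01010
Step 5: G0=0(const) G1=NOT G0=NOT 0=1 G2=NOT G2=NOT 0=1 G3=NOT G4=NOT 0=1 G4=G0&G1=0&1=0 -> 01110
State from step 5 equals state from step 3 -> cycle length 2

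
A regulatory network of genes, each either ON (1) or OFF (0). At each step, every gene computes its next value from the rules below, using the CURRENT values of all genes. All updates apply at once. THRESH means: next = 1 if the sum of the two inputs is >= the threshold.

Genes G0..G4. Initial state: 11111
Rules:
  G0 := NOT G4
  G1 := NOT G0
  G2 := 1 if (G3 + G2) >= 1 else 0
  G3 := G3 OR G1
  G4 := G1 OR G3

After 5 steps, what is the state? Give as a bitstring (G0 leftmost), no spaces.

Step 1: G0=NOT G4=NOT 1=0 G1=NOT G0=NOT 1=0 G2=(1+1>=1)=1 G3=G3|G1=1|1=1 G4=G1|G3=1|1=1 -> 00111
Step 2: G0=NOT G4=NOT 1=0 G1=NOT G0=NOT 0=1 G2=(1+1>=1)=1 G3=G3|G1=1|0=1 G4=G1|G3=0|1=1 -> 01111
Step 3: G0=NOT G4=NOT 1=0 G1=NOT G0=NOT 0=1 G2=(1+1>=1)=1 G3=G3|G1=1|1=1 G4=G1|G3=1|1=1 -> 01111
Step 4: G0=NOT G4=NOT 1=0 G1=NOT G0=NOT 0=1 G2=(1+1>=1)=1 G3=G3|G1=1|1=1 G4=G1|G3=1|1=1 -> 01111
Step 5: G0=NOT G4=NOT 1=0 G1=NOT G0=NOT 0=1 G2=(1+1>=1)=1 G3=G3|G1=1|1=1 G4=G1|G3=1|1=1 -> 01111

01111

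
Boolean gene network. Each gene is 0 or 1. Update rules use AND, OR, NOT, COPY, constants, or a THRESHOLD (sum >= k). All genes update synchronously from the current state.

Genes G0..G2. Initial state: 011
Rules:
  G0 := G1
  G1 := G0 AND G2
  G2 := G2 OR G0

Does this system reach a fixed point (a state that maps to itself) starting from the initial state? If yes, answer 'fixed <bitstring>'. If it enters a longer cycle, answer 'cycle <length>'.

Answer: cycle 2

Derivation:
Step 0: 011
Step 1: G0=G1=1 G1=G0&G2=0&1=0 G2=G2|G0=1|0=1 -> 101
Step 2: G0=G1=0 G1=G0&G2=1&1=1 G2=G2|G0=1|1=1 -> 011
Cycle of length 2 starting at step 0 -> no fixed point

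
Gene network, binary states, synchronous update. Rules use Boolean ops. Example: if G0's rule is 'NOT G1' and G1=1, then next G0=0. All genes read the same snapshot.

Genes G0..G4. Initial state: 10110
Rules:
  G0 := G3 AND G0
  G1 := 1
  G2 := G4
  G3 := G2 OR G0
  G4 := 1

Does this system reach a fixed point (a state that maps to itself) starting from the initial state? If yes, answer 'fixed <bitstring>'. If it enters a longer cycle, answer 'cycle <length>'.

Step 0: 10110
Step 1: G0=G3&G0=1&1=1 G1=1(const) G2=G4=0 G3=G2|G0=1|1=1 G4=1(const) -> 11011
Step 2: G0=G3&G0=1&1=1 G1=1(const) G2=G4=1 G3=G2|G0=0|1=1 G4=1(const) -> 11111
Step 3: G0=G3&G0=1&1=1 G1=1(const) G2=G4=1 G3=G2|G0=1|1=1 G4=1(const) -> 11111
Fixed point reached at step 2: 11111

Answer: fixed 11111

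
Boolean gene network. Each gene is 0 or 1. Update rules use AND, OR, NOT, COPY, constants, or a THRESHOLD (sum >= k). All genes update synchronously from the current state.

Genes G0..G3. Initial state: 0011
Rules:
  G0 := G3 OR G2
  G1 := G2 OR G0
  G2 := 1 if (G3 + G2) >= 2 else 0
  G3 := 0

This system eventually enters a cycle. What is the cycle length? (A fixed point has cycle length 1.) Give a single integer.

Answer: 1

Derivation:
Step 0: 0011
Step 1: G0=G3|G2=1|1=1 G1=G2|G0=1|0=1 G2=(1+1>=2)=1 G3=0(const) -> 1110
Step 2: G0=G3|G2=0|1=1 G1=G2|G0=1|1=1 G2=(0+1>=2)=0 G3=0(const) -> 1100
Step 3: G0=G3|G2=0|0=0 G1=G2|G0=0|1=1 G2=(0+0>=2)=0 G3=0(const) -> 0100
Step 4: G0=G3|G2=0|0=0 G1=G2|G0=0|0=0 G2=(0+0>=2)=0 G3=0(const) -> 0000
Step 5: G0=G3|G2=0|0=0 G1=G2|G0=0|0=0 G2=(0+0>=2)=0 G3=0(const) -> 0000
State from step 5 equals state from step 4 -> cycle length 1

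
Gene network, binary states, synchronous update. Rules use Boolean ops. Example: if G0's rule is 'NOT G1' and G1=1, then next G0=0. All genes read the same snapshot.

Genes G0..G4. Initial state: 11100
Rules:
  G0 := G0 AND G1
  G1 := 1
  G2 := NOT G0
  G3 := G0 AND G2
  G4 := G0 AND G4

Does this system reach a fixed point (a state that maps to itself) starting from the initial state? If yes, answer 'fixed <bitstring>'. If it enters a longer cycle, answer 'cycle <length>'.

Step 0: 11100
Step 1: G0=G0&G1=1&1=1 G1=1(const) G2=NOT G0=NOT 1=0 G3=G0&G2=1&1=1 G4=G0&G4=1&0=0 -> 11010
Step 2: G0=G0&G1=1&1=1 G1=1(const) G2=NOT G0=NOT 1=0 G3=G0&G2=1&0=0 G4=G0&G4=1&0=0 -> 11000
Step 3: G0=G0&G1=1&1=1 G1=1(const) G2=NOT G0=NOT 1=0 G3=G0&G2=1&0=0 G4=G0&G4=1&0=0 -> 11000
Fixed point reached at step 2: 11000

Answer: fixed 11000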